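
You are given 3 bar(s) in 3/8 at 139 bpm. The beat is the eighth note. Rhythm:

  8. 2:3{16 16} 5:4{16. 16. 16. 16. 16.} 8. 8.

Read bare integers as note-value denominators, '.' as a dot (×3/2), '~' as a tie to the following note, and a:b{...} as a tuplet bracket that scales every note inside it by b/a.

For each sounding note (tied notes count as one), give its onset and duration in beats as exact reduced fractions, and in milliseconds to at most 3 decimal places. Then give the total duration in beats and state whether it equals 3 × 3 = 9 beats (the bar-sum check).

1) 0.0ms=0b +647.482ms=3/2b
2) 647.482ms=3/2b +323.741ms=3/4b
3) 971.223ms=9/4b +323.741ms=3/4b
4) 1294.964ms=3b +258.993ms=3/5b
5) 1553.957ms=18/5b +258.993ms=3/5b
6) 1812.95ms=21/5b +258.993ms=3/5b
7) 2071.942ms=24/5b +258.993ms=3/5b
8) 2330.935ms=27/5b +258.993ms=3/5b
9) 2589.928ms=6b +647.482ms=3/2b
10) 3237.41ms=15/2b +647.482ms=3/2b
Σ=9b of 9 (139bpm 3/8) — PASS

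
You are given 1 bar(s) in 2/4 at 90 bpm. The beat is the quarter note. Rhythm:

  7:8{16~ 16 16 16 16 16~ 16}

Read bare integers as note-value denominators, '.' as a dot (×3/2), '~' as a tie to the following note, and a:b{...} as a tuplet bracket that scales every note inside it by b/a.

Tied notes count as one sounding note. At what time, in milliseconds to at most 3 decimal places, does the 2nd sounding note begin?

note 2 onset = 4/7b = 380.952ms

1. 0.0ms @ 0 + 380.952ms (4/7)
2. 380.952ms @ 4/7 + 190.476ms (2/7)
3. 571.429ms @ 6/7 + 190.476ms (2/7)
4. 761.905ms @ 8/7 + 190.476ms (2/7)
5. 952.381ms @ 10/7 + 380.952ms (4/7)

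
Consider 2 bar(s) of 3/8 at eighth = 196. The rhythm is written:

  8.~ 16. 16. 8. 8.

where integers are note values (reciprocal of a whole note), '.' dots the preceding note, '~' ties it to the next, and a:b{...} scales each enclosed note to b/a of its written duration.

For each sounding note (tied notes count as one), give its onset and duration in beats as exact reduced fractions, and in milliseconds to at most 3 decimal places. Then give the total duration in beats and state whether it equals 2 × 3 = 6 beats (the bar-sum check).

1) 0.0ms=0b +688.776ms=9/4b
2) 688.776ms=9/4b +229.592ms=3/4b
3) 918.367ms=3b +459.184ms=3/2b
4) 1377.551ms=9/2b +459.184ms=3/2b
Σ=6b of 6 (196bpm 3/8) — PASS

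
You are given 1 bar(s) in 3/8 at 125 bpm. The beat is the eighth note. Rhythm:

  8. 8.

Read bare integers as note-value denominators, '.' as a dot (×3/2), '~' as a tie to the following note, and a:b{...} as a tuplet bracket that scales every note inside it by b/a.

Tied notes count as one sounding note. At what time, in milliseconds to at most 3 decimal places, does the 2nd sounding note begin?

note 2 onset = 3/2b = 720.0ms

1. 0.0ms @ 0 + 720.0ms (3/2)
2. 720.0ms @ 3/2 + 720.0ms (3/2)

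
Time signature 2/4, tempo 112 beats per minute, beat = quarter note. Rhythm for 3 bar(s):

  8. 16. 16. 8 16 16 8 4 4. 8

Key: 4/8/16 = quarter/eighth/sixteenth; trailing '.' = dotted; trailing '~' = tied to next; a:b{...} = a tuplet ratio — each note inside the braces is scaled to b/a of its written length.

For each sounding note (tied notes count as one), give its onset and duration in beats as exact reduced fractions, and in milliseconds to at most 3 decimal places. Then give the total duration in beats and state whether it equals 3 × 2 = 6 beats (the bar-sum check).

1) 0.0ms=0b +401.786ms=3/4b
2) 401.786ms=3/4b +200.893ms=3/8b
3) 602.679ms=9/8b +200.893ms=3/8b
4) 803.571ms=3/2b +267.857ms=1/2b
5) 1071.429ms=2b +133.929ms=1/4b
6) 1205.357ms=9/4b +133.929ms=1/4b
7) 1339.286ms=5/2b +267.857ms=1/2b
8) 1607.143ms=3b +535.714ms=1b
9) 2142.857ms=4b +803.571ms=3/2b
10) 2946.429ms=11/2b +267.857ms=1/2b
Σ=6b of 6 (112bpm 2/4) — PASS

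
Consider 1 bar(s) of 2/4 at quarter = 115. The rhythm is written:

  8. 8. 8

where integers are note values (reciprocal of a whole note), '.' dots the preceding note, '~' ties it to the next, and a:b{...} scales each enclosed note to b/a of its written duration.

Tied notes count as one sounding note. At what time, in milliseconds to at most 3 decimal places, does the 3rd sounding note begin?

1. 0.0ms @ 0 + 391.304ms (3/4)
2. 391.304ms @ 3/4 + 391.304ms (3/4)
3. 782.609ms @ 3/2 + 260.87ms (1/2)

note 3 onset = 3/2b = 782.609ms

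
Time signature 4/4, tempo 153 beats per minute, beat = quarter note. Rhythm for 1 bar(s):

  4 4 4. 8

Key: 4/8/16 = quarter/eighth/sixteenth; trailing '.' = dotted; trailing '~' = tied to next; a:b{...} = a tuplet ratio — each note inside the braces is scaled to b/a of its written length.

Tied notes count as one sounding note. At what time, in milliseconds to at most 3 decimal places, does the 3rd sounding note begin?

1. 0.0ms @ 0 + 392.157ms (1)
2. 392.157ms @ 1 + 392.157ms (1)
3. 784.314ms @ 2 + 588.235ms (3/2)
4. 1372.549ms @ 7/2 + 196.078ms (1/2)

note 3 onset = 2b = 784.314ms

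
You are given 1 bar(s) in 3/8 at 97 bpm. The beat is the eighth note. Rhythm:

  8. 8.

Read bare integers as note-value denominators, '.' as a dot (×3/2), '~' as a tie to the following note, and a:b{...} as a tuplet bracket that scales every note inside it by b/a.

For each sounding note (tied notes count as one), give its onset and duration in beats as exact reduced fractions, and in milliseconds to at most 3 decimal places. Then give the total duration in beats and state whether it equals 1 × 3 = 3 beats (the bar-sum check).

1) 0.0ms=0b +927.835ms=3/2b
2) 927.835ms=3/2b +927.835ms=3/2b
Σ=3b of 3 (97bpm 3/8) — PASS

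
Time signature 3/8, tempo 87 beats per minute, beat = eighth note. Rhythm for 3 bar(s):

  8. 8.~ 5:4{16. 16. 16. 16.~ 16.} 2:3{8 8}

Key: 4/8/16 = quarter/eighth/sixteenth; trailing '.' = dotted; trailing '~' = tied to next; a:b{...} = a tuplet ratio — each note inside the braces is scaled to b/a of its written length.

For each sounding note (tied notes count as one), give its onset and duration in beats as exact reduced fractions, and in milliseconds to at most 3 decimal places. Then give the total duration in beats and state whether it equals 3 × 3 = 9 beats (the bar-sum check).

1) 0.0ms=0b +1034.483ms=3/2b
2) 1034.483ms=3/2b +1448.276ms=21/10b
3) 2482.759ms=18/5b +413.793ms=3/5b
4) 2896.552ms=21/5b +413.793ms=3/5b
5) 3310.345ms=24/5b +827.586ms=6/5b
6) 4137.931ms=6b +1034.483ms=3/2b
7) 5172.414ms=15/2b +1034.483ms=3/2b
Σ=9b of 9 (87bpm 3/8) — PASS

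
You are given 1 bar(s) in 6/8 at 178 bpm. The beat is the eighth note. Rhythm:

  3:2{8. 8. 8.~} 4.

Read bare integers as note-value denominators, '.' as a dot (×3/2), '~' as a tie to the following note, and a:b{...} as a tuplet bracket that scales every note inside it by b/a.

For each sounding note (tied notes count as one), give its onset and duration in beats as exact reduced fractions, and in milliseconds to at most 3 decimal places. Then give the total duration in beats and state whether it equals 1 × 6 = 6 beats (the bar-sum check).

1) 0.0ms=0b +337.079ms=1b
2) 337.079ms=1b +337.079ms=1b
3) 674.157ms=2b +1348.315ms=4b
Σ=6b of 6 (178bpm 6/8) — PASS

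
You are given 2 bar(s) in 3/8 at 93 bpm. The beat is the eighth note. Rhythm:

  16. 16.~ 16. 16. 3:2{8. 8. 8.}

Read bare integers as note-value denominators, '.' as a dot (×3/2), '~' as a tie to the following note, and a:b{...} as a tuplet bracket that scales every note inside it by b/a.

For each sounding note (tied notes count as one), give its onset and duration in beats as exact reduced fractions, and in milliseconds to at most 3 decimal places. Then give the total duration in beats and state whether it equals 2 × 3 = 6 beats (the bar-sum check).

1) 0.0ms=0b +483.871ms=3/4b
2) 483.871ms=3/4b +967.742ms=3/2b
3) 1451.613ms=9/4b +483.871ms=3/4b
4) 1935.484ms=3b +645.161ms=1b
5) 2580.645ms=4b +645.161ms=1b
6) 3225.806ms=5b +645.161ms=1b
Σ=6b of 6 (93bpm 3/8) — PASS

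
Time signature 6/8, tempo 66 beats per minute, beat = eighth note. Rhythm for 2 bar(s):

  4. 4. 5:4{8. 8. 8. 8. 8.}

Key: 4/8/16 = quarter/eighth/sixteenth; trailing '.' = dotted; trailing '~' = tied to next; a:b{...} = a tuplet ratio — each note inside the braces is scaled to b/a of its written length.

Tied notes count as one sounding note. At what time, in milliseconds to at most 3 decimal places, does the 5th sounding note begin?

note 5 onset = 42/5b = 7636.364ms

1. 0.0ms @ 0 + 2727.273ms (3)
2. 2727.273ms @ 3 + 2727.273ms (3)
3. 5454.545ms @ 6 + 1090.909ms (6/5)
4. 6545.455ms @ 36/5 + 1090.909ms (6/5)
5. 7636.364ms @ 42/5 + 1090.909ms (6/5)
6. 8727.273ms @ 48/5 + 1090.909ms (6/5)
7. 9818.182ms @ 54/5 + 1090.909ms (6/5)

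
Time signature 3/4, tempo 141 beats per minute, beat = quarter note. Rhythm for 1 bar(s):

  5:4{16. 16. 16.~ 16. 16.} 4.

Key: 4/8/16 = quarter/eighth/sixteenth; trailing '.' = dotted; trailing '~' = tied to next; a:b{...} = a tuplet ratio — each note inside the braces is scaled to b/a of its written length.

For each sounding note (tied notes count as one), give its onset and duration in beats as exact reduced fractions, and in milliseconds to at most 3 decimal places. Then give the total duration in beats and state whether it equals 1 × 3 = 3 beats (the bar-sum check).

1) 0.0ms=0b +127.66ms=3/10b
2) 127.66ms=3/10b +127.66ms=3/10b
3) 255.319ms=3/5b +255.319ms=3/5b
4) 510.638ms=6/5b +127.66ms=3/10b
5) 638.298ms=3/2b +638.298ms=3/2b
Σ=3b of 3 (141bpm 3/4) — PASS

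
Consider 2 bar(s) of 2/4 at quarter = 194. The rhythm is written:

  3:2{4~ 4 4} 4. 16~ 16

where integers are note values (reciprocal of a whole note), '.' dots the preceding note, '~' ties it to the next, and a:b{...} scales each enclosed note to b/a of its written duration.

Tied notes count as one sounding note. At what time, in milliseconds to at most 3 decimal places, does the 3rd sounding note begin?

note 3 onset = 2b = 618.557ms

1. 0.0ms @ 0 + 412.371ms (4/3)
2. 412.371ms @ 4/3 + 206.186ms (2/3)
3. 618.557ms @ 2 + 463.918ms (3/2)
4. 1082.474ms @ 7/2 + 154.639ms (1/2)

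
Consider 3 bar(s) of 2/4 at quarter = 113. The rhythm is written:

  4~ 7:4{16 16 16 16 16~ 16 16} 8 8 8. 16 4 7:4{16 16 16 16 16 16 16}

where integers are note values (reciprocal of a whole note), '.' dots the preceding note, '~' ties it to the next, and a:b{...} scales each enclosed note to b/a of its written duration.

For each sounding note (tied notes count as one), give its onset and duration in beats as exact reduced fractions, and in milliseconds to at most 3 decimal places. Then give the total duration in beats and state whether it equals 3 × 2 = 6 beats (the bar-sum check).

1) 0.0ms=0b +606.827ms=8/7b
2) 606.827ms=8/7b +75.853ms=1/7b
3) 682.68ms=9/7b +75.853ms=1/7b
4) 758.534ms=10/7b +75.853ms=1/7b
5) 834.387ms=11/7b +151.707ms=2/7b
6) 986.094ms=13/7b +75.853ms=1/7b
7) 1061.947ms=2b +265.487ms=1/2b
8) 1327.434ms=5/2b +265.487ms=1/2b
9) 1592.92ms=3b +398.23ms=3/4b
10) 1991.15ms=15/4b +132.743ms=1/4b
11) 2123.894ms=4b +530.973ms=1b
12) 2654.867ms=5b +75.853ms=1/7b
13) 2730.721ms=36/7b +75.853ms=1/7b
14) 2806.574ms=37/7b +75.853ms=1/7b
15) 2882.427ms=38/7b +75.853ms=1/7b
16) 2958.281ms=39/7b +75.853ms=1/7b
17) 3034.134ms=40/7b +75.853ms=1/7b
18) 3109.987ms=41/7b +75.853ms=1/7b
Σ=6b of 6 (113bpm 2/4) — PASS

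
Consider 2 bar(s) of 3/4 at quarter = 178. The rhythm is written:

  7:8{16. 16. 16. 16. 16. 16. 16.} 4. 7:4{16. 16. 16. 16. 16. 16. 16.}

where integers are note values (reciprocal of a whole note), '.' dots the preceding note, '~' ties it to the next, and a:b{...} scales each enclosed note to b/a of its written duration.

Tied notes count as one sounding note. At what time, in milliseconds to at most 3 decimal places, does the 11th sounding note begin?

note 11 onset = 69/14b = 1661.316ms

1. 0.0ms @ 0 + 144.462ms (3/7)
2. 144.462ms @ 3/7 + 144.462ms (3/7)
3. 288.925ms @ 6/7 + 144.462ms (3/7)
4. 433.387ms @ 9/7 + 144.462ms (3/7)
5. 577.849ms @ 12/7 + 144.462ms (3/7)
6. 722.311ms @ 15/7 + 144.462ms (3/7)
7. 866.774ms @ 18/7 + 144.462ms (3/7)
8. 1011.236ms @ 3 + 505.618ms (3/2)
9. 1516.854ms @ 9/2 + 72.231ms (3/14)
10. 1589.085ms @ 33/7 + 72.231ms (3/14)
11. 1661.316ms @ 69/14 + 72.231ms (3/14)
12. 1733.547ms @ 36/7 + 72.231ms (3/14)
13. 1805.778ms @ 75/14 + 72.231ms (3/14)
14. 1878.01ms @ 39/7 + 72.231ms (3/14)
15. 1950.241ms @ 81/14 + 72.231ms (3/14)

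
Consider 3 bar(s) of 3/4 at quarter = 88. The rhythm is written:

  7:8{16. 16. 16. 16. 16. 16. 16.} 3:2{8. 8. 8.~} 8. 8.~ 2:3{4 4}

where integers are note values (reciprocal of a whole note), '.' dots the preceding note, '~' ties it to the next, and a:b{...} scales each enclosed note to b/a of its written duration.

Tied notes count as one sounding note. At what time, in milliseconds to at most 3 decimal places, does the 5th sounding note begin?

note 5 onset = 12/7b = 1168.831ms

1. 0.0ms @ 0 + 292.208ms (3/7)
2. 292.208ms @ 3/7 + 292.208ms (3/7)
3. 584.416ms @ 6/7 + 292.208ms (3/7)
4. 876.623ms @ 9/7 + 292.208ms (3/7)
5. 1168.831ms @ 12/7 + 292.208ms (3/7)
6. 1461.039ms @ 15/7 + 292.208ms (3/7)
7. 1753.247ms @ 18/7 + 292.208ms (3/7)
8. 2045.455ms @ 3 + 340.909ms (1/2)
9. 2386.364ms @ 7/2 + 340.909ms (1/2)
10. 2727.273ms @ 4 + 852.273ms (5/4)
11. 3579.545ms @ 21/4 + 1534.091ms (9/4)
12. 5113.636ms @ 15/2 + 1022.727ms (3/2)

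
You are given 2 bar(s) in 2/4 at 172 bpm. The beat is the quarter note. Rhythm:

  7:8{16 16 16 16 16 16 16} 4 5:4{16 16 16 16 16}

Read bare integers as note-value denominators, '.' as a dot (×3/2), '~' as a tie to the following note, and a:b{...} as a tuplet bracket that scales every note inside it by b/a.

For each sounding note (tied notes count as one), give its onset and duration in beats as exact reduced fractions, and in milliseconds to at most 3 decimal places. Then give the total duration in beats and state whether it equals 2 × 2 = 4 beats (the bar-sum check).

1) 0.0ms=0b +99.668ms=2/7b
2) 99.668ms=2/7b +99.668ms=2/7b
3) 199.336ms=4/7b +99.668ms=2/7b
4) 299.003ms=6/7b +99.668ms=2/7b
5) 398.671ms=8/7b +99.668ms=2/7b
6) 498.339ms=10/7b +99.668ms=2/7b
7) 598.007ms=12/7b +99.668ms=2/7b
8) 697.674ms=2b +348.837ms=1b
9) 1046.512ms=3b +69.767ms=1/5b
10) 1116.279ms=16/5b +69.767ms=1/5b
11) 1186.047ms=17/5b +69.767ms=1/5b
12) 1255.814ms=18/5b +69.767ms=1/5b
13) 1325.581ms=19/5b +69.767ms=1/5b
Σ=4b of 4 (172bpm 2/4) — PASS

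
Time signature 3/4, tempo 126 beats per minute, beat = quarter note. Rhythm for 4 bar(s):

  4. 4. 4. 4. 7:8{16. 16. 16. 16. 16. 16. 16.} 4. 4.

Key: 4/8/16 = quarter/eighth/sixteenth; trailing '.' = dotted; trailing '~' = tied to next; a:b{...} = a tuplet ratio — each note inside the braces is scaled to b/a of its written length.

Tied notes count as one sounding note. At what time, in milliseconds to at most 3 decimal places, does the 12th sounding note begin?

1. 0.0ms @ 0 + 714.286ms (3/2)
2. 714.286ms @ 3/2 + 714.286ms (3/2)
3. 1428.571ms @ 3 + 714.286ms (3/2)
4. 2142.857ms @ 9/2 + 714.286ms (3/2)
5. 2857.143ms @ 6 + 204.082ms (3/7)
6. 3061.224ms @ 45/7 + 204.082ms (3/7)
7. 3265.306ms @ 48/7 + 204.082ms (3/7)
8. 3469.388ms @ 51/7 + 204.082ms (3/7)
9. 3673.469ms @ 54/7 + 204.082ms (3/7)
10. 3877.551ms @ 57/7 + 204.082ms (3/7)
11. 4081.633ms @ 60/7 + 204.082ms (3/7)
12. 4285.714ms @ 9 + 714.286ms (3/2)
13. 5000.0ms @ 21/2 + 714.286ms (3/2)

note 12 onset = 9b = 4285.714ms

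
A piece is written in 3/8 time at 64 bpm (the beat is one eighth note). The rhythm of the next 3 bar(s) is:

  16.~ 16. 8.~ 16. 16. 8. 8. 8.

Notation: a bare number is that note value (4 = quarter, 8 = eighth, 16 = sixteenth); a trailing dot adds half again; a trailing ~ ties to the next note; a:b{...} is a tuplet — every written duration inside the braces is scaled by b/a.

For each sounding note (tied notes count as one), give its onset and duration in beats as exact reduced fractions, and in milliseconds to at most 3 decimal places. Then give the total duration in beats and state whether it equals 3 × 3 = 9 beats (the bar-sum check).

1) 0.0ms=0b +1406.25ms=3/2b
2) 1406.25ms=3/2b +2109.375ms=9/4b
3) 3515.625ms=15/4b +703.125ms=3/4b
4) 4218.75ms=9/2b +1406.25ms=3/2b
5) 5625.0ms=6b +1406.25ms=3/2b
6) 7031.25ms=15/2b +1406.25ms=3/2b
Σ=9b of 9 (64bpm 3/8) — PASS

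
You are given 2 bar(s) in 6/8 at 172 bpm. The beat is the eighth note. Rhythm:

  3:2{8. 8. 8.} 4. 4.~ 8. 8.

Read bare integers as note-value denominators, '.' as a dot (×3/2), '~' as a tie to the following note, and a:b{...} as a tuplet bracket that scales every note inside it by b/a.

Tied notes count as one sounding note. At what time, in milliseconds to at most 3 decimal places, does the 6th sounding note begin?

note 6 onset = 21/2b = 3662.791ms

1. 0.0ms @ 0 + 348.837ms (1)
2. 348.837ms @ 1 + 348.837ms (1)
3. 697.674ms @ 2 + 348.837ms (1)
4. 1046.512ms @ 3 + 1046.512ms (3)
5. 2093.023ms @ 6 + 1569.767ms (9/2)
6. 3662.791ms @ 21/2 + 523.256ms (3/2)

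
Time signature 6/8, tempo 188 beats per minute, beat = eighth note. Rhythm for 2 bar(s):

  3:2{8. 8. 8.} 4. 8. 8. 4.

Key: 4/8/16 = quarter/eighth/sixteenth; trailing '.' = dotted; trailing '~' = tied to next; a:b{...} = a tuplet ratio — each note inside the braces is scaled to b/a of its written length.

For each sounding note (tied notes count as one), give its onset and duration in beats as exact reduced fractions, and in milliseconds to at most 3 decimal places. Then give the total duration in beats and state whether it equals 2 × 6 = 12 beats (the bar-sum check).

1) 0.0ms=0b +319.149ms=1b
2) 319.149ms=1b +319.149ms=1b
3) 638.298ms=2b +319.149ms=1b
4) 957.447ms=3b +957.447ms=3b
5) 1914.894ms=6b +478.723ms=3/2b
6) 2393.617ms=15/2b +478.723ms=3/2b
7) 2872.34ms=9b +957.447ms=3b
Σ=12b of 12 (188bpm 6/8) — PASS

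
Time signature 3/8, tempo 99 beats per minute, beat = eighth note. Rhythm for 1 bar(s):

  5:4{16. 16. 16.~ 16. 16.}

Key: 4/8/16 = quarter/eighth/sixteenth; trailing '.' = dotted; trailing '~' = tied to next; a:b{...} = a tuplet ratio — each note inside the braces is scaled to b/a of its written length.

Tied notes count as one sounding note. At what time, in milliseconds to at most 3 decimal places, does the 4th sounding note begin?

1. 0.0ms @ 0 + 363.636ms (3/5)
2. 363.636ms @ 3/5 + 363.636ms (3/5)
3. 727.273ms @ 6/5 + 727.273ms (6/5)
4. 1454.545ms @ 12/5 + 363.636ms (3/5)

note 4 onset = 12/5b = 1454.545ms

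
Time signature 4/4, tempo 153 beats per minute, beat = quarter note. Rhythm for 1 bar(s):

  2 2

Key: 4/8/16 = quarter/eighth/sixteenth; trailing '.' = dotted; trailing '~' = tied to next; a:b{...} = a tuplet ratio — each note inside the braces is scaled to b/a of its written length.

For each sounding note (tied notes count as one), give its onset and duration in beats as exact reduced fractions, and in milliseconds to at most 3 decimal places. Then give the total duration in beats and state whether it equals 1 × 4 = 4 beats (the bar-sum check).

1) 0.0ms=0b +784.314ms=2b
2) 784.314ms=2b +784.314ms=2b
Σ=4b of 4 (153bpm 4/4) — PASS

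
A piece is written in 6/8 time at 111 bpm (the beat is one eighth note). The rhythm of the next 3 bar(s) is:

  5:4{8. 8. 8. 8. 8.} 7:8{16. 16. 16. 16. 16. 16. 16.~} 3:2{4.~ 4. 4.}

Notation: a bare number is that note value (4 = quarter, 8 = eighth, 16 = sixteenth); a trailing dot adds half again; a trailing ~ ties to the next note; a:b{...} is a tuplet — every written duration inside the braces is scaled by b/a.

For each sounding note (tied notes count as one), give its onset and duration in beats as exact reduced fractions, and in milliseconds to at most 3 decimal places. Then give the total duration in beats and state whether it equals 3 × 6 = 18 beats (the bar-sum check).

1) 0.0ms=0b +648.649ms=6/5b
2) 648.649ms=6/5b +648.649ms=6/5b
3) 1297.297ms=12/5b +648.649ms=6/5b
4) 1945.946ms=18/5b +648.649ms=6/5b
5) 2594.595ms=24/5b +648.649ms=6/5b
6) 3243.243ms=6b +463.32ms=6/7b
7) 3706.564ms=48/7b +463.32ms=6/7b
8) 4169.884ms=54/7b +463.32ms=6/7b
9) 4633.205ms=60/7b +463.32ms=6/7b
10) 5096.525ms=66/7b +463.32ms=6/7b
11) 5559.846ms=72/7b +463.32ms=6/7b
12) 6023.166ms=78/7b +2625.483ms=34/7b
13) 8648.649ms=16b +1081.081ms=2b
Σ=18b of 18 (111bpm 6/8) — PASS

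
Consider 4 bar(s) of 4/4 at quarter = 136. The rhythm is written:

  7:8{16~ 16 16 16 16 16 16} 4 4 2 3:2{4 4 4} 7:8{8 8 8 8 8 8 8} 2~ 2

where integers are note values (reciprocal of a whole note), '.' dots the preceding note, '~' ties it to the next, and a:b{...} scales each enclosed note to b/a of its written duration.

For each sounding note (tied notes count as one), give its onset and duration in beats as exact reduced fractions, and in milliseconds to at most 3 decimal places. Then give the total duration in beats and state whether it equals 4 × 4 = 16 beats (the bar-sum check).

1) 0.0ms=0b +252.101ms=4/7b
2) 252.101ms=4/7b +126.05ms=2/7b
3) 378.151ms=6/7b +126.05ms=2/7b
4) 504.202ms=8/7b +126.05ms=2/7b
5) 630.252ms=10/7b +126.05ms=2/7b
6) 756.303ms=12/7b +126.05ms=2/7b
7) 882.353ms=2b +441.176ms=1b
8) 1323.529ms=3b +441.176ms=1b
9) 1764.706ms=4b +882.353ms=2b
10) 2647.059ms=6b +294.118ms=2/3b
11) 2941.176ms=20/3b +294.118ms=2/3b
12) 3235.294ms=22/3b +294.118ms=2/3b
13) 3529.412ms=8b +252.101ms=4/7b
14) 3781.513ms=60/7b +252.101ms=4/7b
15) 4033.613ms=64/7b +252.101ms=4/7b
16) 4285.714ms=68/7b +252.101ms=4/7b
17) 4537.815ms=72/7b +252.101ms=4/7b
18) 4789.916ms=76/7b +252.101ms=4/7b
19) 5042.017ms=80/7b +252.101ms=4/7b
20) 5294.118ms=12b +1764.706ms=4b
Σ=16b of 16 (136bpm 4/4) — PASS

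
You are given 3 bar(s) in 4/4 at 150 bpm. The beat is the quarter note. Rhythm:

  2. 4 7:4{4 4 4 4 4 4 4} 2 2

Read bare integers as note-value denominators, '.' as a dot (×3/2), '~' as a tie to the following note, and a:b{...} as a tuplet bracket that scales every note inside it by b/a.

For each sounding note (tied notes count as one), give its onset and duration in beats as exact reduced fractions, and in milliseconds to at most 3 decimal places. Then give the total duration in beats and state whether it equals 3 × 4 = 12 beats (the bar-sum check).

1) 0.0ms=0b +1200.0ms=3b
2) 1200.0ms=3b +400.0ms=1b
3) 1600.0ms=4b +228.571ms=4/7b
4) 1828.571ms=32/7b +228.571ms=4/7b
5) 2057.143ms=36/7b +228.571ms=4/7b
6) 2285.714ms=40/7b +228.571ms=4/7b
7) 2514.286ms=44/7b +228.571ms=4/7b
8) 2742.857ms=48/7b +228.571ms=4/7b
9) 2971.429ms=52/7b +228.571ms=4/7b
10) 3200.0ms=8b +800.0ms=2b
11) 4000.0ms=10b +800.0ms=2b
Σ=12b of 12 (150bpm 4/4) — PASS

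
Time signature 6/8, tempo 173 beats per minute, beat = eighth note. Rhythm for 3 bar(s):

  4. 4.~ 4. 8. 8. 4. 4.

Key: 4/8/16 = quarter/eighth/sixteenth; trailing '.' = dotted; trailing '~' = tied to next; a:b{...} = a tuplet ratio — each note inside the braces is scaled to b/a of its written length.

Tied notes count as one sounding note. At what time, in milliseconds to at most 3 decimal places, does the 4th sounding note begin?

note 4 onset = 21/2b = 3641.618ms

1. 0.0ms @ 0 + 1040.462ms (3)
2. 1040.462ms @ 3 + 2080.925ms (6)
3. 3121.387ms @ 9 + 520.231ms (3/2)
4. 3641.618ms @ 21/2 + 520.231ms (3/2)
5. 4161.85ms @ 12 + 1040.462ms (3)
6. 5202.312ms @ 15 + 1040.462ms (3)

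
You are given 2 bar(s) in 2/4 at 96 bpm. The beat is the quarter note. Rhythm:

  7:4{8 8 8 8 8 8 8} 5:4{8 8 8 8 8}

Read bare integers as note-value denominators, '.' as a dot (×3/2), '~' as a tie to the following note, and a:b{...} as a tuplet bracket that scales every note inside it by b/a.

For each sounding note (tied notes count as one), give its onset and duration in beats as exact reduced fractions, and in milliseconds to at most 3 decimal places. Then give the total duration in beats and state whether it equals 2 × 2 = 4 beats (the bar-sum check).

1) 0.0ms=0b +178.571ms=2/7b
2) 178.571ms=2/7b +178.571ms=2/7b
3) 357.143ms=4/7b +178.571ms=2/7b
4) 535.714ms=6/7b +178.571ms=2/7b
5) 714.286ms=8/7b +178.571ms=2/7b
6) 892.857ms=10/7b +178.571ms=2/7b
7) 1071.429ms=12/7b +178.571ms=2/7b
8) 1250.0ms=2b +250.0ms=2/5b
9) 1500.0ms=12/5b +250.0ms=2/5b
10) 1750.0ms=14/5b +250.0ms=2/5b
11) 2000.0ms=16/5b +250.0ms=2/5b
12) 2250.0ms=18/5b +250.0ms=2/5b
Σ=4b of 4 (96bpm 2/4) — PASS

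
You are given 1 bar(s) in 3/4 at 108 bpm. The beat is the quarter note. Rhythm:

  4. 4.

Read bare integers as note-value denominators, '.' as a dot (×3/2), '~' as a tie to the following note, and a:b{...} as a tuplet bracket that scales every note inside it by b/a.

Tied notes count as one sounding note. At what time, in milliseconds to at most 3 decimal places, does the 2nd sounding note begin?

note 2 onset = 3/2b = 833.333ms

1. 0.0ms @ 0 + 833.333ms (3/2)
2. 833.333ms @ 3/2 + 833.333ms (3/2)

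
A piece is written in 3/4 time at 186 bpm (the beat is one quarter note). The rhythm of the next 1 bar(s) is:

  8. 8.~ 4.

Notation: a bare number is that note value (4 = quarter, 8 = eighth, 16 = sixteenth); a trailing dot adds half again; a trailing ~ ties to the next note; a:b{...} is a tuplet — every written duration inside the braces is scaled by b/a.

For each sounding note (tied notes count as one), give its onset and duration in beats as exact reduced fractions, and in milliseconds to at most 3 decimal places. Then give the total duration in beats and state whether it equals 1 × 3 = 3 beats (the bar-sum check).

1) 0.0ms=0b +241.935ms=3/4b
2) 241.935ms=3/4b +725.806ms=9/4b
Σ=3b of 3 (186bpm 3/4) — PASS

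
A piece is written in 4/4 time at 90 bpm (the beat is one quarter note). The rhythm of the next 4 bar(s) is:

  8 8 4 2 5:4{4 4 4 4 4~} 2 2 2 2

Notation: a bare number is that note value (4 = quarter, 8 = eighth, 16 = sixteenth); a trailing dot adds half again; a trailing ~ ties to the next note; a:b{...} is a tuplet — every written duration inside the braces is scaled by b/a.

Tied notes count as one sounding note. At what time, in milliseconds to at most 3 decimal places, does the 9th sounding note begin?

1. 0.0ms @ 0 + 333.333ms (1/2)
2. 333.333ms @ 1/2 + 333.333ms (1/2)
3. 666.667ms @ 1 + 666.667ms (1)
4. 1333.333ms @ 2 + 1333.333ms (2)
5. 2666.667ms @ 4 + 533.333ms (4/5)
6. 3200.0ms @ 24/5 + 533.333ms (4/5)
7. 3733.333ms @ 28/5 + 533.333ms (4/5)
8. 4266.667ms @ 32/5 + 533.333ms (4/5)
9. 4800.0ms @ 36/5 + 1866.667ms (14/5)
10. 6666.667ms @ 10 + 1333.333ms (2)
11. 8000.0ms @ 12 + 1333.333ms (2)
12. 9333.333ms @ 14 + 1333.333ms (2)

note 9 onset = 36/5b = 4800.0ms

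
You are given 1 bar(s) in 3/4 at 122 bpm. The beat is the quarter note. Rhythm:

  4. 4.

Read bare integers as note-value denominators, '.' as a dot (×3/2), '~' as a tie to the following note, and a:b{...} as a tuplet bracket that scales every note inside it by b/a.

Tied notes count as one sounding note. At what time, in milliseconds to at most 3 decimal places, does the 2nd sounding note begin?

1. 0.0ms @ 0 + 737.705ms (3/2)
2. 737.705ms @ 3/2 + 737.705ms (3/2)

note 2 onset = 3/2b = 737.705ms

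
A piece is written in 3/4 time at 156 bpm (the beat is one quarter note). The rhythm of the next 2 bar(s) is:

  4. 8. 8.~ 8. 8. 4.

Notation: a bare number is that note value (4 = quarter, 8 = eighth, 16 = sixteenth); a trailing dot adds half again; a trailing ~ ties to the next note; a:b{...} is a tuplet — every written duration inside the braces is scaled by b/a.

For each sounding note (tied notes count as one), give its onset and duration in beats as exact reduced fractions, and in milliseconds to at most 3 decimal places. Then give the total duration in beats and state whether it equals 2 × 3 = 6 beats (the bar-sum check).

1) 0.0ms=0b +576.923ms=3/2b
2) 576.923ms=3/2b +288.462ms=3/4b
3) 865.385ms=9/4b +576.923ms=3/2b
4) 1442.308ms=15/4b +288.462ms=3/4b
5) 1730.769ms=9/2b +576.923ms=3/2b
Σ=6b of 6 (156bpm 3/4) — PASS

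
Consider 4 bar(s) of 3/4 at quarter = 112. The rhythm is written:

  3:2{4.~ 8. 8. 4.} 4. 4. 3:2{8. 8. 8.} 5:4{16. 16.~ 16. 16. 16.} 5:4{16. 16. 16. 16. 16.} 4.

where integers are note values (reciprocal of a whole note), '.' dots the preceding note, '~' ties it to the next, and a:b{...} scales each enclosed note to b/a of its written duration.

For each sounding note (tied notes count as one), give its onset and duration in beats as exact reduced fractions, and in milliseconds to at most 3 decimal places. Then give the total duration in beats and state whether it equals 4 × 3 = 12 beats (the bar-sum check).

1) 0.0ms=0b +803.571ms=3/2b
2) 803.571ms=3/2b +267.857ms=1/2b
3) 1071.429ms=2b +535.714ms=1b
4) 1607.143ms=3b +803.571ms=3/2b
5) 2410.714ms=9/2b +803.571ms=3/2b
6) 3214.286ms=6b +267.857ms=1/2b
7) 3482.143ms=13/2b +267.857ms=1/2b
8) 3750.0ms=7b +267.857ms=1/2b
9) 4017.857ms=15/2b +160.714ms=3/10b
10) 4178.571ms=39/5b +321.429ms=3/5b
11) 4500.0ms=42/5b +160.714ms=3/10b
12) 4660.714ms=87/10b +160.714ms=3/10b
13) 4821.429ms=9b +160.714ms=3/10b
14) 4982.143ms=93/10b +160.714ms=3/10b
15) 5142.857ms=48/5b +160.714ms=3/10b
16) 5303.571ms=99/10b +160.714ms=3/10b
17) 5464.286ms=51/5b +160.714ms=3/10b
18) 5625.0ms=21/2b +803.571ms=3/2b
Σ=12b of 12 (112bpm 3/4) — PASS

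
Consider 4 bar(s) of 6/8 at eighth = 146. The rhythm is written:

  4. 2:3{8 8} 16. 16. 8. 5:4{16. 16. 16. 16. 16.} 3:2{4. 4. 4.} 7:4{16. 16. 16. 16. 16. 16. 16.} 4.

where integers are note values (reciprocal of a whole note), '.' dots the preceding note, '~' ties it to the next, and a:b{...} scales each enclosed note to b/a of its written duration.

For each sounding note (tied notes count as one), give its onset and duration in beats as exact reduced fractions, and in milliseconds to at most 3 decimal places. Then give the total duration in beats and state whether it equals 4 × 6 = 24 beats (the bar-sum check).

1) 0.0ms=0b +1232.877ms=3b
2) 1232.877ms=3b +616.438ms=3/2b
3) 1849.315ms=9/2b +616.438ms=3/2b
4) 2465.753ms=6b +308.219ms=3/4b
5) 2773.973ms=27/4b +308.219ms=3/4b
6) 3082.192ms=15/2b +616.438ms=3/2b
7) 3698.63ms=9b +246.575ms=3/5b
8) 3945.205ms=48/5b +246.575ms=3/5b
9) 4191.781ms=51/5b +246.575ms=3/5b
10) 4438.356ms=54/5b +246.575ms=3/5b
11) 4684.932ms=57/5b +246.575ms=3/5b
12) 4931.507ms=12b +821.918ms=2b
13) 5753.425ms=14b +821.918ms=2b
14) 6575.342ms=16b +821.918ms=2b
15) 7397.26ms=18b +176.125ms=3/7b
16) 7573.386ms=129/7b +176.125ms=3/7b
17) 7749.511ms=132/7b +176.125ms=3/7b
18) 7925.636ms=135/7b +176.125ms=3/7b
19) 8101.761ms=138/7b +176.125ms=3/7b
20) 8277.886ms=141/7b +176.125ms=3/7b
21) 8454.012ms=144/7b +176.125ms=3/7b
22) 8630.137ms=21b +1232.877ms=3b
Σ=24b of 24 (146bpm 6/8) — PASS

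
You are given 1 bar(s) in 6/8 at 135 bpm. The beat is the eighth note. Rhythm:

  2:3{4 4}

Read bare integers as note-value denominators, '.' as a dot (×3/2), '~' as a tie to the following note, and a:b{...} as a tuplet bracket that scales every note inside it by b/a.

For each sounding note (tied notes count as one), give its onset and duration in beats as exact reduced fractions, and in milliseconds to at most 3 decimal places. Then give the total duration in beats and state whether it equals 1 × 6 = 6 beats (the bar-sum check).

1) 0.0ms=0b +1333.333ms=3b
2) 1333.333ms=3b +1333.333ms=3b
Σ=6b of 6 (135bpm 6/8) — PASS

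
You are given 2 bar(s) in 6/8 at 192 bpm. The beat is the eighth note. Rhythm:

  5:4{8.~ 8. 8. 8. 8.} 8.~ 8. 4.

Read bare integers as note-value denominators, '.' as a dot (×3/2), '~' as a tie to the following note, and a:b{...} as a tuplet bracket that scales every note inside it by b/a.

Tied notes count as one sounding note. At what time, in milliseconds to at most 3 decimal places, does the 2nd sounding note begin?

note 2 onset = 12/5b = 750.0ms

1. 0.0ms @ 0 + 750.0ms (12/5)
2. 750.0ms @ 12/5 + 375.0ms (6/5)
3. 1125.0ms @ 18/5 + 375.0ms (6/5)
4. 1500.0ms @ 24/5 + 375.0ms (6/5)
5. 1875.0ms @ 6 + 937.5ms (3)
6. 2812.5ms @ 9 + 937.5ms (3)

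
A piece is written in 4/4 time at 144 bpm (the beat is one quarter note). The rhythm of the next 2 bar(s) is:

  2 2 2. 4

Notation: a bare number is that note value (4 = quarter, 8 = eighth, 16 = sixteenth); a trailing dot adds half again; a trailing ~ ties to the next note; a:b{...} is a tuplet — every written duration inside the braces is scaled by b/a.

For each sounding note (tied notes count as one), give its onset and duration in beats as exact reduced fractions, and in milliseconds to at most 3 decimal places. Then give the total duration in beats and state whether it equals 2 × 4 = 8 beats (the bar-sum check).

1) 0.0ms=0b +833.333ms=2b
2) 833.333ms=2b +833.333ms=2b
3) 1666.667ms=4b +1250.0ms=3b
4) 2916.667ms=7b +416.667ms=1b
Σ=8b of 8 (144bpm 4/4) — PASS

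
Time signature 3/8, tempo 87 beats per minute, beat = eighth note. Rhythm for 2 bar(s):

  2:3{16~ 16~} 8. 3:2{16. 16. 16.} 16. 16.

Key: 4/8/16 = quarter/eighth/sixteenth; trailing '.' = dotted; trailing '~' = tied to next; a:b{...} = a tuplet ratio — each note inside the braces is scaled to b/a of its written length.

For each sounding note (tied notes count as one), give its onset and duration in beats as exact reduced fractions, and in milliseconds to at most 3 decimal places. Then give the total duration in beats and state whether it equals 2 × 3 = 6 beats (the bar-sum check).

1) 0.0ms=0b +2068.966ms=3b
2) 2068.966ms=3b +344.828ms=1/2b
3) 2413.793ms=7/2b +344.828ms=1/2b
4) 2758.621ms=4b +344.828ms=1/2b
5) 3103.448ms=9/2b +517.241ms=3/4b
6) 3620.69ms=21/4b +517.241ms=3/4b
Σ=6b of 6 (87bpm 3/8) — PASS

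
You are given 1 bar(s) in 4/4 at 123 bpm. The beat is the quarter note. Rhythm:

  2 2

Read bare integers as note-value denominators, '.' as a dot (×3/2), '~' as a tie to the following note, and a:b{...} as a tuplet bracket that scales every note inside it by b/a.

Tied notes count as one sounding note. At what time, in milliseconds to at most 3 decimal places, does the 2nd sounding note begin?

note 2 onset = 2b = 975.61ms

1. 0.0ms @ 0 + 975.61ms (2)
2. 975.61ms @ 2 + 975.61ms (2)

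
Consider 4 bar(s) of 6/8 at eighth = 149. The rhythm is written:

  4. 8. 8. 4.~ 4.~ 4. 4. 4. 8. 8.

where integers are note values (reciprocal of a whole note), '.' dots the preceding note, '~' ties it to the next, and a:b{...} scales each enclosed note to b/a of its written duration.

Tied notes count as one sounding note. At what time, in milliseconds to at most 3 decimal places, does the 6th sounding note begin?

note 6 onset = 18b = 7248.322ms

1. 0.0ms @ 0 + 1208.054ms (3)
2. 1208.054ms @ 3 + 604.027ms (3/2)
3. 1812.081ms @ 9/2 + 604.027ms (3/2)
4. 2416.107ms @ 6 + 3624.161ms (9)
5. 6040.268ms @ 15 + 1208.054ms (3)
6. 7248.322ms @ 18 + 1208.054ms (3)
7. 8456.376ms @ 21 + 604.027ms (3/2)
8. 9060.403ms @ 45/2 + 604.027ms (3/2)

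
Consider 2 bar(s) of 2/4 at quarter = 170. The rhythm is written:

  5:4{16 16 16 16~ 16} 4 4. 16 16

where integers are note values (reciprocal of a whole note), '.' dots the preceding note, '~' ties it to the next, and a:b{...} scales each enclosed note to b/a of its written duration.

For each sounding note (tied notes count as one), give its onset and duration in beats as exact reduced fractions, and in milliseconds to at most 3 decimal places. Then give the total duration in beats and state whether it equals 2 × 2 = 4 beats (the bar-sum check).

1) 0.0ms=0b +70.588ms=1/5b
2) 70.588ms=1/5b +70.588ms=1/5b
3) 141.176ms=2/5b +70.588ms=1/5b
4) 211.765ms=3/5b +141.176ms=2/5b
5) 352.941ms=1b +352.941ms=1b
6) 705.882ms=2b +529.412ms=3/2b
7) 1235.294ms=7/2b +88.235ms=1/4b
8) 1323.529ms=15/4b +88.235ms=1/4b
Σ=4b of 4 (170bpm 2/4) — PASS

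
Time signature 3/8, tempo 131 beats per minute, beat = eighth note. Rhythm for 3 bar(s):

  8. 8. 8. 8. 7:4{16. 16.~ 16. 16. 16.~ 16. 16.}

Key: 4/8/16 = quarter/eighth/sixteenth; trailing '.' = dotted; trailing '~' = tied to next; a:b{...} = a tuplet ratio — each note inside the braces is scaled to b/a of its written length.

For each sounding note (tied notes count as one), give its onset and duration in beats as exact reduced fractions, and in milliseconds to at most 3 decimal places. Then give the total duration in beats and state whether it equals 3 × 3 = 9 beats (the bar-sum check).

1) 0.0ms=0b +687.023ms=3/2b
2) 687.023ms=3/2b +687.023ms=3/2b
3) 1374.046ms=3b +687.023ms=3/2b
4) 2061.069ms=9/2b +687.023ms=3/2b
5) 2748.092ms=6b +196.292ms=3/7b
6) 2944.384ms=45/7b +392.585ms=6/7b
7) 3336.968ms=51/7b +196.292ms=3/7b
8) 3533.261ms=54/7b +392.585ms=6/7b
9) 3925.845ms=60/7b +196.292ms=3/7b
Σ=9b of 9 (131bpm 3/8) — PASS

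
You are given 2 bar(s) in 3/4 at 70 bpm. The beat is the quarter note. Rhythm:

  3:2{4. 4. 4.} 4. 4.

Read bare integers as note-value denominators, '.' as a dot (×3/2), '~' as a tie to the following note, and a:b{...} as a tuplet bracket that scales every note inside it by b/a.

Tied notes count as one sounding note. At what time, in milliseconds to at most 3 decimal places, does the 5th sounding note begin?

note 5 onset = 9/2b = 3857.143ms

1. 0.0ms @ 0 + 857.143ms (1)
2. 857.143ms @ 1 + 857.143ms (1)
3. 1714.286ms @ 2 + 857.143ms (1)
4. 2571.429ms @ 3 + 1285.714ms (3/2)
5. 3857.143ms @ 9/2 + 1285.714ms (3/2)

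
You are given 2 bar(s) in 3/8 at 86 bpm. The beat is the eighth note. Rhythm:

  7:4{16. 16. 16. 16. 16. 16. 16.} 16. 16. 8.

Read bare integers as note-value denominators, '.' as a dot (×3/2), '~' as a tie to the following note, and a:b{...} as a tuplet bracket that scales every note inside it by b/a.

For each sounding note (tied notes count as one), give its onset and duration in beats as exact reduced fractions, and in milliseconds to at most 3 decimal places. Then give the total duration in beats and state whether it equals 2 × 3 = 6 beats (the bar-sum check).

1) 0.0ms=0b +299.003ms=3/7b
2) 299.003ms=3/7b +299.003ms=3/7b
3) 598.007ms=6/7b +299.003ms=3/7b
4) 897.01ms=9/7b +299.003ms=3/7b
5) 1196.013ms=12/7b +299.003ms=3/7b
6) 1495.017ms=15/7b +299.003ms=3/7b
7) 1794.02ms=18/7b +299.003ms=3/7b
8) 2093.023ms=3b +523.256ms=3/4b
9) 2616.279ms=15/4b +523.256ms=3/4b
10) 3139.535ms=9/2b +1046.512ms=3/2b
Σ=6b of 6 (86bpm 3/8) — PASS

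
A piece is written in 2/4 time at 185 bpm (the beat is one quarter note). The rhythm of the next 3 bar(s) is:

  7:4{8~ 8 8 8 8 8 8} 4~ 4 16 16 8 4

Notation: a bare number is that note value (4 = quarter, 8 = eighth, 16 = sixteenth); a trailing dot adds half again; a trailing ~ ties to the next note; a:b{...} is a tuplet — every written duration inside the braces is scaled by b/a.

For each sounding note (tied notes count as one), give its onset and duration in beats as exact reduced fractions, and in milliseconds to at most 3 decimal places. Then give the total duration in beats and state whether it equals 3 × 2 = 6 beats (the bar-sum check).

1) 0.0ms=0b +185.328ms=4/7b
2) 185.328ms=4/7b +92.664ms=2/7b
3) 277.992ms=6/7b +92.664ms=2/7b
4) 370.656ms=8/7b +92.664ms=2/7b
5) 463.32ms=10/7b +92.664ms=2/7b
6) 555.985ms=12/7b +92.664ms=2/7b
7) 648.649ms=2b +648.649ms=2b
8) 1297.297ms=4b +81.081ms=1/4b
9) 1378.378ms=17/4b +81.081ms=1/4b
10) 1459.459ms=9/2b +162.162ms=1/2b
11) 1621.622ms=5b +324.324ms=1b
Σ=6b of 6 (185bpm 2/4) — PASS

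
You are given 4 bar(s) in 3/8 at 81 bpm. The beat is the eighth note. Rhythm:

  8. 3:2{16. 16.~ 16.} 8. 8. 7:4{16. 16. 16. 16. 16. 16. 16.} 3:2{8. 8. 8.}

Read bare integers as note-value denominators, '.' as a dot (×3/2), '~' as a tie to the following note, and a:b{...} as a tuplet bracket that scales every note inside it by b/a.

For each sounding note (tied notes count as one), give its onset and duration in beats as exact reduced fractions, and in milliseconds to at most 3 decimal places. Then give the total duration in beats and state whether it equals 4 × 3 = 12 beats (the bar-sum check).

1) 0.0ms=0b +1111.111ms=3/2b
2) 1111.111ms=3/2b +370.37ms=1/2b
3) 1481.481ms=2b +740.741ms=1b
4) 2222.222ms=3b +1111.111ms=3/2b
5) 3333.333ms=9/2b +1111.111ms=3/2b
6) 4444.444ms=6b +317.46ms=3/7b
7) 4761.905ms=45/7b +317.46ms=3/7b
8) 5079.365ms=48/7b +317.46ms=3/7b
9) 5396.825ms=51/7b +317.46ms=3/7b
10) 5714.286ms=54/7b +317.46ms=3/7b
11) 6031.746ms=57/7b +317.46ms=3/7b
12) 6349.206ms=60/7b +317.46ms=3/7b
13) 6666.667ms=9b +740.741ms=1b
14) 7407.407ms=10b +740.741ms=1b
15) 8148.148ms=11b +740.741ms=1b
Σ=12b of 12 (81bpm 3/8) — PASS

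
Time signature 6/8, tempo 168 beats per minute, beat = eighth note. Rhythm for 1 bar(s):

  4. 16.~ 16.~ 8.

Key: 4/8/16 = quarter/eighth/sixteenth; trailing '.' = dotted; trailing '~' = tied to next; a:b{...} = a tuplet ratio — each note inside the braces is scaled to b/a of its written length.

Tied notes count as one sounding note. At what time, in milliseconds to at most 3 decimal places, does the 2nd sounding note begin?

1. 0.0ms @ 0 + 1071.429ms (3)
2. 1071.429ms @ 3 + 1071.429ms (3)

note 2 onset = 3b = 1071.429ms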